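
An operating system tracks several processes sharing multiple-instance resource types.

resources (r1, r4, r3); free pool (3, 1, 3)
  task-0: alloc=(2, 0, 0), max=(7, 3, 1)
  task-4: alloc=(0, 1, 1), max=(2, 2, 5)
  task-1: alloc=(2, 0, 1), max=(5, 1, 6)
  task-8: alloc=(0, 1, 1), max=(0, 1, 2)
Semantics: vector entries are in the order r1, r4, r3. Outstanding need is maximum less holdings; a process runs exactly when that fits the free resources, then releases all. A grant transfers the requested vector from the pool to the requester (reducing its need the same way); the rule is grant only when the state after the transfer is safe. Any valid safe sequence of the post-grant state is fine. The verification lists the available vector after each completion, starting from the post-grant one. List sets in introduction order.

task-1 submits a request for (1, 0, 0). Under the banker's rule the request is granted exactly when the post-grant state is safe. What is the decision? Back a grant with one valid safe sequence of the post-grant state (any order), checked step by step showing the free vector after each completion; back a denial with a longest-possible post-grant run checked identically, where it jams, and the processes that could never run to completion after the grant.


GRANT: granting preserves safety; a valid post-grant sequence is task-8, task-4, task-1, task-0.
Key observation: with (2, 1, 3) left after the transfer, task-8 can run at once — the state stays safe.
Step-by-step check of the post-grant state:
  pool = (2, 1, 3)
  run task-8 (needs (0, 0, 1), free (2, 1, 3)); after release of (0, 1, 1) the pool is (2, 2, 4)
  run task-4 (needs (2, 1, 4), free (2, 2, 4)); after release of (0, 1, 1) the pool is (2, 3, 5)
  run task-1 (needs (2, 1, 5), free (2, 3, 5)); after release of (3, 0, 1) the pool is (5, 3, 6)
  run task-0 (needs (5, 3, 1), free (5, 3, 6)); after release of (2, 0, 0) the pool is (7, 3, 6)


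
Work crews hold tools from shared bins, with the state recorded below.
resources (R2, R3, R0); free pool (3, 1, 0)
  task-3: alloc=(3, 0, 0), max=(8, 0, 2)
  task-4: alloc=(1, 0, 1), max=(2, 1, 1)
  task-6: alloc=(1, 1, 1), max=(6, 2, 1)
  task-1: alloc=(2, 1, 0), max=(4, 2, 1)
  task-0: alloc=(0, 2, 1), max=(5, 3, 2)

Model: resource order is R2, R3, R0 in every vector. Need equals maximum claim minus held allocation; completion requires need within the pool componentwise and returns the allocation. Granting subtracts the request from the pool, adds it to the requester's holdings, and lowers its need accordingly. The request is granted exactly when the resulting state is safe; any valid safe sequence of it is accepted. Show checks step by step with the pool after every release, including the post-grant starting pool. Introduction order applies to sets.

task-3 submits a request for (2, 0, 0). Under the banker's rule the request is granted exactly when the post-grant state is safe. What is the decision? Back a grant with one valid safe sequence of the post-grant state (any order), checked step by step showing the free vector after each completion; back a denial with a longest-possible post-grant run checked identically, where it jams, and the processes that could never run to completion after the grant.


DENY: after the grant no complete ordering would exist.
Key observation: after task-4, task-1 the pool peaks at (4, 2, 1), and each blocked process is short somewhere: task-3 on R0; task-6 on R2; task-0 on R2.
After a pretend grant, a maximal execution: task-4, task-1 — then nothing else fits. Verifying each step:
  pool = (1, 1, 0)
  task-4: need (1, 1, 0) fits (1, 1, 0); releases (1, 0, 1), pool now (2, 1, 1)
  task-1: need (2, 1, 1) fits (2, 1, 1); releases (2, 1, 0), pool now (4, 2, 1)
  blocked: task-3 wants (3, 0, 2), pool (4, 2, 1) — not enough R0
  blocked: task-6 wants (5, 1, 0), pool (4, 2, 1) — not enough R2
  blocked: task-0 wants (5, 1, 1), pool (4, 2, 1) — not enough R2
Post-grant, the permanently blocked set is task-3, task-6 and task-0.


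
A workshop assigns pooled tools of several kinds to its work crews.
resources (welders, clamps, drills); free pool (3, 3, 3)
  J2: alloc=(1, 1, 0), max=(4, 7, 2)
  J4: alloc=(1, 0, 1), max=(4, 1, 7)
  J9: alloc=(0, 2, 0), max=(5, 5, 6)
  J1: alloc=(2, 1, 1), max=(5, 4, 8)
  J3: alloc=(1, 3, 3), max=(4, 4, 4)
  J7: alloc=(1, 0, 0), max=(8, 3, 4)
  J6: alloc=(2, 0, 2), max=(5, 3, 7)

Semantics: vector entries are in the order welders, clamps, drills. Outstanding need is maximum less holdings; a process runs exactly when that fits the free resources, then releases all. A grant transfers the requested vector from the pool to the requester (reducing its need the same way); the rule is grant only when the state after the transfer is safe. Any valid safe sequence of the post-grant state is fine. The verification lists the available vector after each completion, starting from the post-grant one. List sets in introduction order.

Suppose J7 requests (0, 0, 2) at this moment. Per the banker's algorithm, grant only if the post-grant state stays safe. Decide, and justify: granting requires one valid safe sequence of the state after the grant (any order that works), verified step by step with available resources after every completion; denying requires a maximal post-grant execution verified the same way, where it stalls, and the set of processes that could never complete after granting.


DENY: after the grant no complete ordering would exist.
Key observation: after J3, J2 the pool peaks at (5, 7, 4), and each blocked process is short somewhere: J4 on drills; J9 on drills; J1 on drills; J7 on welders; J6 on drills.
On the post-grant state, J3, J2 is a maximal run — nothing extends it. Walking it through:
  pool = (3, 3, 1)
  J3 needs (3, 1, 1) <= (3, 3, 1) -> finishes; pool += (1, 3, 3) = (4, 6, 4)
  J2 needs (3, 6, 2) <= (4, 6, 4) -> finishes; pool += (1, 1, 0) = (5, 7, 4)
  J4 still needs (3, 1, 6) but only (5, 7, 4) is free — short on drills
  J9 still needs (5, 3, 6) but only (5, 7, 4) is free — short on drills
  J1 still needs (3, 3, 7) but only (5, 7, 4) is free — short on drills
  J7 still needs (7, 3, 2) but only (5, 7, 4) is free — short on welders
  J6 still needs (3, 3, 5) but only (5, 7, 4) is free — short on drills
Had the request been granted, J4, J9, J1, J7 and J6 could never finish.


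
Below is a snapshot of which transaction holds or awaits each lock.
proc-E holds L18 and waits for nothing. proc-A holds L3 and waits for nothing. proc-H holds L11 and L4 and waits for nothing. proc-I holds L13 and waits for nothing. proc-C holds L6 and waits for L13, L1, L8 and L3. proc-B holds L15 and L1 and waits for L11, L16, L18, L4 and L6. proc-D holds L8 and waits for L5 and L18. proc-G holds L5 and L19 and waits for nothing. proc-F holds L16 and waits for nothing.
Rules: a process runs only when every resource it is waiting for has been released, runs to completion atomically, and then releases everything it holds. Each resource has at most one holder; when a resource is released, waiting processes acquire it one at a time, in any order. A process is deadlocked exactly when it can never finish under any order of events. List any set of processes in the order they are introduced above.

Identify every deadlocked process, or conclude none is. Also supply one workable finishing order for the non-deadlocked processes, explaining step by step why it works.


The deadlocked set is proc-C and proc-B.
Key observation: the wait chain closes on itself along proc-C -> proc-B -> proc-C; no other process is dragged down with it.
One completion order for the rest: proc-I, proc-A, proc-H, proc-E, proc-F, proc-G, proc-D.
Step-by-step check:
  proc-I: no waits; runs immediately, freeing L13
  proc-A: no waits; runs immediately, freeing L3
  proc-H: no waits; runs immediately, freeing L11 and L4
  proc-E: no waits; runs immediately, freeing L18
  proc-F: no waits; runs immediately, freeing L16
  proc-G: no waits; runs immediately, freeing L5 and L19
  run proc-D (all its waits — L5 and L18 — are resolved); releases L8


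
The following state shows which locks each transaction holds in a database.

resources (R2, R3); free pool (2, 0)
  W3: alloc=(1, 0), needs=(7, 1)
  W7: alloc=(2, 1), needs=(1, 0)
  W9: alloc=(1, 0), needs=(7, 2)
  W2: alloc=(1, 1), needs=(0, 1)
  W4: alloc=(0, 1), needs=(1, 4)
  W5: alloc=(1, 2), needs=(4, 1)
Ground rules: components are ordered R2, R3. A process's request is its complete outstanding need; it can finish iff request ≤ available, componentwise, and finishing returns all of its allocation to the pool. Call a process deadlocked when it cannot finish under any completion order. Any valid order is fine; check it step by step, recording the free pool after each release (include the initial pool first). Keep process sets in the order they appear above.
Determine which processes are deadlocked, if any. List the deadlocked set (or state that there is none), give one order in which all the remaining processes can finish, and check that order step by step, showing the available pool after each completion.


Deadlocked: W3 and W9.
Key observation: W7, W2, W5, W4 can finish, but then (6, 5) is all there is, and the blocked group's R2 demands exceed it.
One completion order for the rest: W7, W2, W5, W4. Verifying each step:
  pool = (2, 0)
  W7: need (1, 0) fits (2, 0); releases (2, 1), pool now (4, 1)
  W2: need (0, 1) fits (4, 1); releases (1, 1), pool now (5, 2)
  W5: need (4, 1) fits (5, 2); releases (1, 2), pool now (6, 4)
  W4: need (1, 4) fits (6, 4); releases (0, 1), pool now (6, 5)
The blocked processes can never fit:
  W3 cannot run: need (7, 1) vs free (6, 5) (insufficient R2)
  W9 cannot run: need (7, 2) vs free (6, 5) (insufficient R2)


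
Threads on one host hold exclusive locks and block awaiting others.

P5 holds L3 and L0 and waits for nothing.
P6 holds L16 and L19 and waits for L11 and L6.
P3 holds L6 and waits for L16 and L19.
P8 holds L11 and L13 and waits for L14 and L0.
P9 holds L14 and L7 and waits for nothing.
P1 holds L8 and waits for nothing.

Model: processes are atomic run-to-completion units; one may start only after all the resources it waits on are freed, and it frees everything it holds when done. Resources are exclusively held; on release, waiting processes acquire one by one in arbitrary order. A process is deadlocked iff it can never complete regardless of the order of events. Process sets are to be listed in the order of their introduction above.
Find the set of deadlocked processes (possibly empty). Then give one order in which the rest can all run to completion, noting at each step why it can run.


Deadlocked set: P6 and P3.
Key observation: nobody on the ring P6 -> P3 -> P6 can start until another member finishes, which never happens; no other process is dragged down with it.
The rest can finish in the order P5, P9, P8, P1.
Check, step by step:
  P5 waits on nothing -> runs at once and releases L3 and L0
  P9 waits on nothing -> runs at once and releases L14 and L7
  P8 waits on L14 and L0 — all released -> runs and releases L11 and L13
  P1 waits on nothing -> runs at once and releases L8


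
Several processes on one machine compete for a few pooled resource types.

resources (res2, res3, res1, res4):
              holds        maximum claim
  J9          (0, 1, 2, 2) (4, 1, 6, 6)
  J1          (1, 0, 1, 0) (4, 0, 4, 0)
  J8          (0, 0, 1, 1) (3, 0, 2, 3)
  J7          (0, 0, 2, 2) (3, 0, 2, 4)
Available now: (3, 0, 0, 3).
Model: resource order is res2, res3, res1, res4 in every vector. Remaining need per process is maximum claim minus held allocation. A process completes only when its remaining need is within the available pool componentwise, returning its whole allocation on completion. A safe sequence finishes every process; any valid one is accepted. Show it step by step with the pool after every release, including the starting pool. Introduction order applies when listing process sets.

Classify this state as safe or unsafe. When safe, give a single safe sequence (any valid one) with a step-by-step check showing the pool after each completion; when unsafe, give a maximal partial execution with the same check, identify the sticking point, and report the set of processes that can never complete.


SAFE, for example via the order J7, J8, J1, J9.
Key observation: J7 marks the first exact bind of the order: its need (3, 0, 0, 2) fits the free (3, 0, 0, 3) with zero slack on a requested resource.
Step-by-step check:
  pool = (3, 0, 0, 3)
  run J7 (needs (3, 0, 0, 2), free (3, 0, 0, 3)); after release of (0, 0, 2, 2) the pool is (3, 0, 2, 5)
  run J8 (needs (3, 0, 1, 2), free (3, 0, 2, 5)); after release of (0, 0, 1, 1) the pool is (3, 0, 3, 6)
  run J1 (needs (3, 0, 3, 0), free (3, 0, 3, 6)); after release of (1, 0, 1, 0) the pool is (4, 0, 4, 6)
  run J9 (needs (4, 0, 4, 4), free (4, 0, 4, 6)); after release of (0, 1, 2, 2) the pool is (4, 1, 6, 8)


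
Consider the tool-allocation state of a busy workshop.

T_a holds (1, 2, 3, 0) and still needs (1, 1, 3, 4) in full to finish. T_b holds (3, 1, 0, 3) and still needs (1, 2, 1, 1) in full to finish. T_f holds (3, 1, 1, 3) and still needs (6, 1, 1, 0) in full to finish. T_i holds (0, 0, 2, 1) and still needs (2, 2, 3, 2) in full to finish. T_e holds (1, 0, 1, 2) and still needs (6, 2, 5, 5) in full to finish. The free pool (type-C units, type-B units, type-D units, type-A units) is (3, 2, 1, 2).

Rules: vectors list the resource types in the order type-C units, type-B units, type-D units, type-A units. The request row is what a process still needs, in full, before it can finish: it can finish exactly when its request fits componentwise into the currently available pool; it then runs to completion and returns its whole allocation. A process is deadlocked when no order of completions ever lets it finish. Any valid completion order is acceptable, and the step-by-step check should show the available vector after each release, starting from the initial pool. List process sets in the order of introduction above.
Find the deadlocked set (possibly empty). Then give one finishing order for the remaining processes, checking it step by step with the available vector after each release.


Deadlocked set: T_a, T_i and T_e.
Key observation: the pool after T_b, T_f is (9, 4, 2, 8); every surviving request exceeds it in type-D units, so progress ends there.
The rest can finish in the order T_b, T_f. Check, step by step:
  pool = (3, 2, 1, 2)
  run T_b (needs (1, 2, 1, 1), free (3, 2, 1, 2)); after release of (3, 1, 0, 3) the pool is (6, 3, 1, 5)
  run T_f (needs (6, 1, 1, 0), free (6, 3, 1, 5)); after release of (3, 1, 1, 3) the pool is (9, 4, 2, 8)
The stuck group stays short no matter what:
  T_a still needs (1, 1, 3, 4) but only (9, 4, 2, 8) is free — short on type-D units
  T_i still needs (2, 2, 3, 2) but only (9, 4, 2, 8) is free — short on type-D units
  T_e still needs (6, 2, 5, 5) but only (9, 4, 2, 8) is free — short on type-D units


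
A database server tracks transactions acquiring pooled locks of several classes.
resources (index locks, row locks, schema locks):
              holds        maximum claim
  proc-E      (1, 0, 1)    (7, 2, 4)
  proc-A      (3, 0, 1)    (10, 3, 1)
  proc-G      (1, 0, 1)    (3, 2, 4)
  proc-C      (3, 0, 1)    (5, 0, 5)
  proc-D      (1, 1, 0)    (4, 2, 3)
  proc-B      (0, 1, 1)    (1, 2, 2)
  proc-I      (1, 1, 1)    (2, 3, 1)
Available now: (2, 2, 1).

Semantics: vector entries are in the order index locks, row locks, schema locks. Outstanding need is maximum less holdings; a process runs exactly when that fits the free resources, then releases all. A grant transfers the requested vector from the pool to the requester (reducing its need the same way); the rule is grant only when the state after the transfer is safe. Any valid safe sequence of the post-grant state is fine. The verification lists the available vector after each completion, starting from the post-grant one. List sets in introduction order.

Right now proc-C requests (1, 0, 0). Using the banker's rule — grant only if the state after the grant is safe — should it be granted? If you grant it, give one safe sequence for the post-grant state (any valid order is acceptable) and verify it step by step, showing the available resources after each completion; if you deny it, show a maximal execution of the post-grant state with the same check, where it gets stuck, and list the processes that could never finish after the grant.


GRANT. The post-grant state is safe; one safe sequence: proc-B, proc-I, proc-G, proc-C, proc-D, proc-A, proc-E.
Key observation: the grant leaves (1, 2, 1) free — enough for proc-B, whose release restarts the cascade.
Verifying the post-grant state step by step:
  pool = (1, 2, 1)
  proc-B: need (1, 1, 1) fits (1, 2, 1); releases (0, 1, 1), pool now (1, 3, 2)
  proc-I: need (1, 2, 0) fits (1, 3, 2); releases (1, 1, 1), pool now (2, 4, 3)
  proc-G: need (2, 2, 3) fits (2, 4, 3); releases (1, 0, 1), pool now (3, 4, 4)
  proc-C: need (1, 0, 4) fits (3, 4, 4); releases (4, 0, 1), pool now (7, 4, 5)
  proc-D: need (3, 1, 3) fits (7, 4, 5); releases (1, 1, 0), pool now (8, 5, 5)
  proc-A: need (7, 3, 0) fits (8, 5, 5); releases (3, 0, 1), pool now (11, 5, 6)
  proc-E: need (6, 2, 3) fits (11, 5, 6); releases (1, 0, 1), pool now (12, 5, 7)


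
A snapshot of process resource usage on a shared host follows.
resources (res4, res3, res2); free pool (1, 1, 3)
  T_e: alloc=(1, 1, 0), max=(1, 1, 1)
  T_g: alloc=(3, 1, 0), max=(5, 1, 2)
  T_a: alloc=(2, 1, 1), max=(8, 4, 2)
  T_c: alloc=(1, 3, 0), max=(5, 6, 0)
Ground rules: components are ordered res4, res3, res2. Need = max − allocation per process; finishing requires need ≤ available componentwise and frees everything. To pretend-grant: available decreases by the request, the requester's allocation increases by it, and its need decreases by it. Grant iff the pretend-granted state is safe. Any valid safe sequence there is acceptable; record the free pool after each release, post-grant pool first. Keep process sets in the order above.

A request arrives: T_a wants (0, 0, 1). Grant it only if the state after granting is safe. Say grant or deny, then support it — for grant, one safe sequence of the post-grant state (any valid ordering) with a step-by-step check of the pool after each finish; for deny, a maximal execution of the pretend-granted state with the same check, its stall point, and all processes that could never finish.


GRANT: granting preserves safety; a valid post-grant sequence is T_e, T_g, T_c, T_a.
Key observation: with (1, 1, 2) left after the transfer, T_e can run at once — the state stays safe.
Step-by-step check of the post-grant state:
  pool = (1, 1, 2)
  T_e needs (0, 0, 1) <= (1, 1, 2) -> finishes; pool += (1, 1, 0) = (2, 2, 2)
  T_g needs (2, 0, 2) <= (2, 2, 2) -> finishes; pool += (3, 1, 0) = (5, 3, 2)
  T_c needs (4, 3, 0) <= (5, 3, 2) -> finishes; pool += (1, 3, 0) = (6, 6, 2)
  T_a needs (6, 3, 0) <= (6, 6, 2) -> finishes; pool += (2, 1, 2) = (8, 7, 4)


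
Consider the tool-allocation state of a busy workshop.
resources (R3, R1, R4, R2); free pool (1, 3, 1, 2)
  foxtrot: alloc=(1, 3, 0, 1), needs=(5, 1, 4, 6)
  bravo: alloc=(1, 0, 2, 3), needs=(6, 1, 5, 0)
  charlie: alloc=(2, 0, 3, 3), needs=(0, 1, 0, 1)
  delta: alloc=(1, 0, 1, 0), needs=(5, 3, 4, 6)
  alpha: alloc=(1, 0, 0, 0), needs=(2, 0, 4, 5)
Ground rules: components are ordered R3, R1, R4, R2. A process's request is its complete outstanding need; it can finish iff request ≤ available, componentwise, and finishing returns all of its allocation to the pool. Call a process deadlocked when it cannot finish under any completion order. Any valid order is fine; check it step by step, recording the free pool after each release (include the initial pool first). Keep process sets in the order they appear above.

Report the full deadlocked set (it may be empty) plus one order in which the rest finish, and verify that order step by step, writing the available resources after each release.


Deadlocked set: foxtrot, bravo and delta.
Key observation: once charlie, alpha finish, the pool peaks at (4, 3, 4, 5) — and every remaining process still needs more R3 than that.
One completion order for the rest: charlie, alpha. Verifying each step:
  pool = (1, 3, 1, 2)
  run charlie (needs (0, 1, 0, 1), free (1, 3, 1, 2)); after release of (2, 0, 3, 3) the pool is (3, 3, 4, 5)
  run alpha (needs (2, 0, 4, 5), free (3, 3, 4, 5)); after release of (1, 0, 0, 0) the pool is (4, 3, 4, 5)
None of the blocked processes ever fits:
  foxtrot cannot run: need (5, 1, 4, 6) vs free (4, 3, 4, 5) (insufficient R3 and R2)
  bravo cannot run: need (6, 1, 5, 0) vs free (4, 3, 4, 5) (insufficient R3 and R4)
  delta cannot run: need (5, 3, 4, 6) vs free (4, 3, 4, 5) (insufficient R3 and R2)


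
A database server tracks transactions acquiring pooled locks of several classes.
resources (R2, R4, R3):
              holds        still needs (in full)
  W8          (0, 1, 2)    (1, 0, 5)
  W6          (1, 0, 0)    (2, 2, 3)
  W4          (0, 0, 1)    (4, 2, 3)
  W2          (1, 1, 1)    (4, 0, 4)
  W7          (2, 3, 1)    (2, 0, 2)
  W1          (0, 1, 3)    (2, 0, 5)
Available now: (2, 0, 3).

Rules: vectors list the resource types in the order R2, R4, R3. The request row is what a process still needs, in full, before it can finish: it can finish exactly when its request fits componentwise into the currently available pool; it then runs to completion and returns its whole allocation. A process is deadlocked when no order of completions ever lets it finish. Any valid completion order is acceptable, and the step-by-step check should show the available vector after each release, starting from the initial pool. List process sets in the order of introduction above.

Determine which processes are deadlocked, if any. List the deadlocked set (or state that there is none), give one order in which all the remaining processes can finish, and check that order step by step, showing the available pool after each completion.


The deadlocked set is empty.
Key observation: W7 fits the free pool immediately, and its release cascades until everyone finishes.
The rest can finish in the order W7, W2, W4, W1, W8, W6. Walking it through:
  pool = (2, 0, 3)
  W7: need (2, 0, 2) fits (2, 0, 3); releases (2, 3, 1), pool now (4, 3, 4)
  W2: need (4, 0, 4) fits (4, 3, 4); releases (1, 1, 1), pool now (5, 4, 5)
  W4: need (4, 2, 3) fits (5, 4, 5); releases (0, 0, 1), pool now (5, 4, 6)
  W1: need (2, 0, 5) fits (5, 4, 6); releases (0, 1, 3), pool now (5, 5, 9)
  W8: need (1, 0, 5) fits (5, 5, 9); releases (0, 1, 2), pool now (5, 6, 11)
  W6: need (2, 2, 3) fits (5, 6, 11); releases (1, 0, 0), pool now (6, 6, 11)


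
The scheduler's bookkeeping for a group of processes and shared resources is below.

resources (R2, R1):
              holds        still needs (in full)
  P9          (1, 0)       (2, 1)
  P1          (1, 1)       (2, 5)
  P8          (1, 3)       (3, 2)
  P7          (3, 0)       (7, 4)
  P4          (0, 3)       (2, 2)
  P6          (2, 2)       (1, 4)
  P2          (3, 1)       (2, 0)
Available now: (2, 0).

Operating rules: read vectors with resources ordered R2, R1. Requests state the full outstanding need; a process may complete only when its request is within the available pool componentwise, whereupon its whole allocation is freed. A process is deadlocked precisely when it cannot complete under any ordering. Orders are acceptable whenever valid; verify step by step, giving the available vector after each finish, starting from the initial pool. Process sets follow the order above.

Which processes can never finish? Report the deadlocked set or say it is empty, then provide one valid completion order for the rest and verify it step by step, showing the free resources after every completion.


Deadlocked set: P1, P8, P7, P4 and P6.
Key observation: no order helps: past P2, P9, the free pool tops out at (6, 1), below what each blocked process needs in R1.
One completion order for the rest: P2, P9. Step-by-step check:
  pool = (2, 0)
  P2 needs (2, 0) <= (2, 0) -> finishes; pool += (3, 1) = (5, 1)
  P9 needs (2, 1) <= (5, 1) -> finishes; pool += (1, 0) = (6, 1)
None of the blocked processes ever fits:
  P1 cannot run: need (2, 5) vs free (6, 1) (insufficient R1)
  P8 cannot run: need (3, 2) vs free (6, 1) (insufficient R1)
  P7 cannot run: need (7, 4) vs free (6, 1) (insufficient R2 and R1)
  P4 cannot run: need (2, 2) vs free (6, 1) (insufficient R1)
  P6 cannot run: need (1, 4) vs free (6, 1) (insufficient R1)


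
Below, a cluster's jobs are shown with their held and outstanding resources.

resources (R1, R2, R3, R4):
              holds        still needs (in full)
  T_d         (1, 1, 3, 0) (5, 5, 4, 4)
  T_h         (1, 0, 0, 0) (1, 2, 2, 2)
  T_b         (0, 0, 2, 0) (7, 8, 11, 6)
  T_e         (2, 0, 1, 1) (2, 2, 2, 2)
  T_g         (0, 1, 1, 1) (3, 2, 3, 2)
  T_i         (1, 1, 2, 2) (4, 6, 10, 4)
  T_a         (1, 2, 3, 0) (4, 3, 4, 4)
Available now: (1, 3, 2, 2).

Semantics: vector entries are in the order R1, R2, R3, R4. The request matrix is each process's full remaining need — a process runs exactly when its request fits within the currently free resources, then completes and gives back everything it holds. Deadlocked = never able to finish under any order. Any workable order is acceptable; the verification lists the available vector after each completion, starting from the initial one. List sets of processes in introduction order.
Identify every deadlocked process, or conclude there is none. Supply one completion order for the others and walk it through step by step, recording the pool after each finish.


No process is deadlocked.
Key observation: the pool covers T_h at once, and every later process fits after earlier releases.
One completion order for the rest: T_h, T_e, T_g, T_a, T_d, T_i, T_b. Step-by-step check:
  pool = (1, 3, 2, 2)
  run T_h (needs (1, 2, 2, 2), free (1, 3, 2, 2)); after release of (1, 0, 0, 0) the pool is (2, 3, 2, 2)
  run T_e (needs (2, 2, 2, 2), free (2, 3, 2, 2)); after release of (2, 0, 1, 1) the pool is (4, 3, 3, 3)
  run T_g (needs (3, 2, 3, 2), free (4, 3, 3, 3)); after release of (0, 1, 1, 1) the pool is (4, 4, 4, 4)
  run T_a (needs (4, 3, 4, 4), free (4, 4, 4, 4)); after release of (1, 2, 3, 0) the pool is (5, 6, 7, 4)
  run T_d (needs (5, 5, 4, 4), free (5, 6, 7, 4)); after release of (1, 1, 3, 0) the pool is (6, 7, 10, 4)
  run T_i (needs (4, 6, 10, 4), free (6, 7, 10, 4)); after release of (1, 1, 2, 2) the pool is (7, 8, 12, 6)
  run T_b (needs (7, 8, 11, 6), free (7, 8, 12, 6)); after release of (0, 0, 2, 0) the pool is (7, 8, 14, 6)


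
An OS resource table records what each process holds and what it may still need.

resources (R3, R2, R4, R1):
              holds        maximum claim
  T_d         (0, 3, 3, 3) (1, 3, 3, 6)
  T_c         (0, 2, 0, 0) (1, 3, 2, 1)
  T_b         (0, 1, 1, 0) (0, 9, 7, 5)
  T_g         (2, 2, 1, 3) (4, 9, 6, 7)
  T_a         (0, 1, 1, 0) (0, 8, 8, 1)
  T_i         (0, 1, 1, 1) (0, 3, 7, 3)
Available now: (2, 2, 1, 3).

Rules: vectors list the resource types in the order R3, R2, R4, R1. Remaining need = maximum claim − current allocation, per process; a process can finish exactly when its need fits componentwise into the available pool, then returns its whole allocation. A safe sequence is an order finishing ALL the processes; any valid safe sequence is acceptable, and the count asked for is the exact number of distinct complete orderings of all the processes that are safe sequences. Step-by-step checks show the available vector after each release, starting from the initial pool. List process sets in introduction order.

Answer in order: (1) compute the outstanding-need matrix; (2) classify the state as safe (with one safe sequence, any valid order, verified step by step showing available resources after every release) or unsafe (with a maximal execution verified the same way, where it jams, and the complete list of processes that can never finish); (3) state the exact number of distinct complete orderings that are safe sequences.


(1) Need matrix, components ordered R3, R2, R4, R1:
  T_d: (1, 0, 0, 3)
  T_c: (1, 1, 2, 1)
  T_b: (0, 8, 6, 5)
  T_g: (2, 7, 5, 4)
  T_a: (0, 7, 7, 1)
  T_i: (0, 2, 6, 2)
(2) UNSAFE — no complete ordering exists.
Key observation: once T_d, T_c finish, the pool peaks at (2, 7, 4, 6) — and every remaining process still needs more R4 than that.
The run T_d, T_c cannot be extended any further. Walking it through:
  pool = (2, 2, 1, 3)
  run T_d (needs (1, 0, 0, 3), free (2, 2, 1, 3)); after release of (0, 3, 3, 3) the pool is (2, 5, 4, 6)
  run T_c (needs (1, 1, 2, 1), free (2, 5, 4, 6)); after release of (0, 2, 0, 0) the pool is (2, 7, 4, 6)
  T_b still needs (0, 8, 6, 5) but only (2, 7, 4, 6) is free — short on R2 and R4
  T_g still needs (2, 7, 5, 4) but only (2, 7, 4, 6) is free — short on R4
  T_a still needs (0, 7, 7, 1) but only (2, 7, 4, 6) is free — short on R4
  T_i still needs (0, 2, 6, 2) but only (2, 7, 4, 6) is free — short on R4
Processes that can never finish: T_b, T_g, T_a and T_i.
(3) Exactly 0 of the possible complete orderings are safe sequences.


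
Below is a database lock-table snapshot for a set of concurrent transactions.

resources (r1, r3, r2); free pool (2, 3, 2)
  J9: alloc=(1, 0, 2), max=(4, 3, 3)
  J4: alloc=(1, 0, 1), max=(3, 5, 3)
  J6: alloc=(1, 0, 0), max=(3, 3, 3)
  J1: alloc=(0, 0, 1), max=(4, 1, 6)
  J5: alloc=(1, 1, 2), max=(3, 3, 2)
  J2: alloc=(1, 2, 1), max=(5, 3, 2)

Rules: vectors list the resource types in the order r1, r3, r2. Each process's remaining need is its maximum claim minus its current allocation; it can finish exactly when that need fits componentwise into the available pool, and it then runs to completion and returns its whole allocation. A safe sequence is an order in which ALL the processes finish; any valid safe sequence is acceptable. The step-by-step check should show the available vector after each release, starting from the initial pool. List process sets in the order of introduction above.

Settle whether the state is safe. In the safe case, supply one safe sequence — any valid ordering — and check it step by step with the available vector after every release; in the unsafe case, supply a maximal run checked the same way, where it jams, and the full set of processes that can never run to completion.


SAFE. One safe sequence: J5, J6, J2, J4, J9, J1.
Key observation: at J5 the run first touches a limit — (2, 2, 0) against (2, 3, 2), exact on a resource it actually requests.
Verifying each step:
  pool = (2, 3, 2)
  run J5 (needs (2, 2, 0), free (2, 3, 2)); after release of (1, 1, 2) the pool is (3, 4, 4)
  run J6 (needs (2, 3, 3), free (3, 4, 4)); after release of (1, 0, 0) the pool is (4, 4, 4)
  run J2 (needs (4, 1, 1), free (4, 4, 4)); after release of (1, 2, 1) the pool is (5, 6, 5)
  run J4 (needs (2, 5, 2), free (5, 6, 5)); after release of (1, 0, 1) the pool is (6, 6, 6)
  run J9 (needs (3, 3, 1), free (6, 6, 6)); after release of (1, 0, 2) the pool is (7, 6, 8)
  run J1 (needs (4, 1, 5), free (7, 6, 8)); after release of (0, 0, 1) the pool is (7, 6, 9)


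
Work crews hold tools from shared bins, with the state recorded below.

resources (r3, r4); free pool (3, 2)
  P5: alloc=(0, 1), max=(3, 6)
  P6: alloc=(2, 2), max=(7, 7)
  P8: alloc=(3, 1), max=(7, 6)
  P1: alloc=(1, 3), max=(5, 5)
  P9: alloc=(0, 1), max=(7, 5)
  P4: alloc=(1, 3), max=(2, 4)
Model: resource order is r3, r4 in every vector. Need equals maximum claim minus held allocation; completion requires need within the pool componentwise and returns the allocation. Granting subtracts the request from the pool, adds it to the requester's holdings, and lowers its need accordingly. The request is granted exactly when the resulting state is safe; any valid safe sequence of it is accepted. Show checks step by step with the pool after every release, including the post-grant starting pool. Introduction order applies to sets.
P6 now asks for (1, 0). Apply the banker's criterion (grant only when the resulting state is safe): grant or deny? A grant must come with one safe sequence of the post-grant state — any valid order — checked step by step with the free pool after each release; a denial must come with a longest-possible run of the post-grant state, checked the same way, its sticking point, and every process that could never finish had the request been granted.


DENY — the pretend-granted state is unsafe.
Key observation: the pool after P4, P5 is (3, 6); every surviving request exceeds it in r3, so progress ends there.
Pretend the grant happened; the run P4, P5 goes as far as possible. Walking it through:
  pool = (2, 2)
  run P4 (needs (1, 1), free (2, 2)); after release of (1, 3) the pool is (3, 5)
  run P5 (needs (3, 5), free (3, 5)); after release of (0, 1) the pool is (3, 6)
  P6 cannot run: need (4, 5) vs free (3, 6) (insufficient r3)
  P8 cannot run: need (4, 5) vs free (3, 6) (insufficient r3)
  P1 cannot run: need (4, 2) vs free (3, 6) (insufficient r3)
  P9 cannot run: need (7, 4) vs free (3, 6) (insufficient r3)
Had the request been granted, P6, P8, P1 and P9 could never finish.


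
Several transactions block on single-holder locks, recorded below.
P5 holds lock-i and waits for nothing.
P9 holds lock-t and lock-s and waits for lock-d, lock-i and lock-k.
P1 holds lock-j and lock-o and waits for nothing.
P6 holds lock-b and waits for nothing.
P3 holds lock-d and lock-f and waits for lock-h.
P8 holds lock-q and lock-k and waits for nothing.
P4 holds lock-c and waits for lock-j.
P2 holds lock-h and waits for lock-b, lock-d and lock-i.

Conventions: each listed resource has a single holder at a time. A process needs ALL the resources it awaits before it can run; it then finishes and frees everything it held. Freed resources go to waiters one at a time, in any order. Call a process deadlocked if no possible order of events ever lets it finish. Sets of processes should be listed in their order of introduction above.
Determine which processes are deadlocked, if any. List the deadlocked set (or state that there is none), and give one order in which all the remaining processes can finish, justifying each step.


Deadlocked: P9, P3 and P2.
Key observation: the loop P3 -> P2 -> P3 blocks itself forever; P9 waits into the deadlock from upstream.
One completion order for the rest: P1, P6, P4, P8, P5.
Walking it through:
  run P1 (it waits on nothing); releases lock-j and lock-o
  run P6 (it waits on nothing); releases lock-b
  run P4 (all its waits — lock-j — are resolved); releases lock-c
  run P8 (it waits on nothing); releases lock-q and lock-k
  run P5 (it waits on nothing); releases lock-i


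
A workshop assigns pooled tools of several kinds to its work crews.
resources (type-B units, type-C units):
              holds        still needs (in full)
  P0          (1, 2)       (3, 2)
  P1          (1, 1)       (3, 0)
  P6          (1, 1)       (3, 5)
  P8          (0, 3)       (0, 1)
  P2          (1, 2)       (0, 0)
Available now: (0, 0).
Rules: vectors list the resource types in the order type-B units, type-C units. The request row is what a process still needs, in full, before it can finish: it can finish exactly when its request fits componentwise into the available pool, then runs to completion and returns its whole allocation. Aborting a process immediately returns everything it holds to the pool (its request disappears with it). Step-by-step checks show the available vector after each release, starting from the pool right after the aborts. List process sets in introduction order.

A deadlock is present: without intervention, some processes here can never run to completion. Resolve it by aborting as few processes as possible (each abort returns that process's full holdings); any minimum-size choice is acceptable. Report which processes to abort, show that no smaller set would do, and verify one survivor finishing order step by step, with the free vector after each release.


Abort P1 and P6.
Key observation: before aborting P1 and P6, P0 was permanently blocked — no order could ever run it; afterwards it completes at step 3.
No one abort is enough; case by case: P0 alone leaves P1 blocked (short on type-B units); P1 alone leaves P0 blocked (short on type-B units); P6 alone leaves P0 blocked (short on type-B units); P8 alone leaves P0 blocked (short on type-B units); P2 alone leaves P0 blocked (short on type-B units).
Survivors finish in the order: P8, P2, P0. Verifying each step (pool after the aborts first):
  pool = (2, 2)
  P8: need (0, 1) fits (2, 2); releases (0, 3), pool now (2, 5)
  P2: need (0, 0) fits (2, 5); releases (1, 2), pool now (3, 7)
  P0: need (3, 2) fits (3, 7); releases (1, 2), pool now (4, 9)


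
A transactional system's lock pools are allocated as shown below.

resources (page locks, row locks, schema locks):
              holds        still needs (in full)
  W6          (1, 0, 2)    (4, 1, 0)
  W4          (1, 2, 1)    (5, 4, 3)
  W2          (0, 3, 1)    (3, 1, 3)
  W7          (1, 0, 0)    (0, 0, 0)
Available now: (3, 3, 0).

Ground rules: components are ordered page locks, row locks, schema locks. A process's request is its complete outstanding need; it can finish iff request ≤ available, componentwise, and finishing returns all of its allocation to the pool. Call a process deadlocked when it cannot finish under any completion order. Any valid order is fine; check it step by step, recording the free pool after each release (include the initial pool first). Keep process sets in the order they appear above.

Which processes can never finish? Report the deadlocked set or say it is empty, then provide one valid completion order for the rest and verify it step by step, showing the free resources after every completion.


The deadlocked set is W4 and W2.
Key observation: the pool after W7, W6 is (5, 3, 2); every surviving request exceeds it in schema locks, so progress ends there.
A valid finishing order for the others: W7, W6. Walking it through:
  pool = (3, 3, 0)
  W7 needs (0, 0, 0) <= (3, 3, 0) -> finishes; pool += (1, 0, 0) = (4, 3, 0)
  W6 needs (4, 1, 0) <= (4, 3, 0) -> finishes; pool += (1, 0, 2) = (5, 3, 2)
None of the blocked processes ever fits:
  W4 still needs (5, 4, 3) but only (5, 3, 2) is free — short on row locks and schema locks
  W2 still needs (3, 1, 3) but only (5, 3, 2) is free — short on schema locks


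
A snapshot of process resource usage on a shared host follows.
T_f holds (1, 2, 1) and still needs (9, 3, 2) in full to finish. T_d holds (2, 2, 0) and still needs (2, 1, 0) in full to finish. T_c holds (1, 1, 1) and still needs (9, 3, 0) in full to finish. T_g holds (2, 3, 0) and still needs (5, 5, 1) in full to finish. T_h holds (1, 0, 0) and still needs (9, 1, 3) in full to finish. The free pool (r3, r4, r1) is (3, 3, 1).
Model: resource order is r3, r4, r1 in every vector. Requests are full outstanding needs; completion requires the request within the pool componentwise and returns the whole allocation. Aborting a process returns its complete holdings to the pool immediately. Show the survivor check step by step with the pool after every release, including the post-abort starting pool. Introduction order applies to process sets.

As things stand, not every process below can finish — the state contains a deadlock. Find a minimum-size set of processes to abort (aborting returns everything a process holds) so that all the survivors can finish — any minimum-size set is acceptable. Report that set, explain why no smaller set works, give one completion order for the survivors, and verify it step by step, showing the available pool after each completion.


The answer: abort T_c and T_h.
Key observation: no ordering could ever have run T_f before the abort of T_c and T_h; with (2, 1, 1) back in the pool it fits at step 3.
Why nothing smaller works — every single abort fails: T_f alone leaves T_c blocked (short on r3); T_d alone leaves T_f blocked (short on r3 and r1); T_c alone leaves T_f blocked (short on r3); T_g alone leaves T_f blocked (short on r3 and r1); T_h alone leaves T_f blocked (short on r3 and r1).
The survivors complete as T_d, T_g, T_f. Step-by-step check (starting from the post-abort pool):
  pool = (5, 4, 2)
  T_d needs (2, 1, 0) <= (5, 4, 2) -> finishes; pool += (2, 2, 0) = (7, 6, 2)
  T_g needs (5, 5, 1) <= (7, 6, 2) -> finishes; pool += (2, 3, 0) = (9, 9, 2)
  T_f needs (9, 3, 2) <= (9, 9, 2) -> finishes; pool += (1, 2, 1) = (10, 11, 3)
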